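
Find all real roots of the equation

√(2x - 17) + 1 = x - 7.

x = 9

Isolate the radical: √(2x - 17) = x - 8.
Square both sides: 2x - 17 = (x - 8)².
Expand and rearrange: x² - 18x + 81 = 0.
This gives the repeated root x = 9.
Check in the original equation:
  x = 9: √(1) = 1, while x - 8 = 1 — valid.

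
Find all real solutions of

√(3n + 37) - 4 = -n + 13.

Isolate the radical: √(3n + 37) = -n + 17.
Square both sides: 3n + 37 = (-n + 17)².
Expand and rearrange: n² - 37n + 252 = 0.
Solving gives n = 28 or n = 9.
Check each candidate in the original equation:
  n = 28: √(121) = 11, while -n + 17 = -11 — extraneous.
  n = 9: √(64) = 8, while -n + 17 = 8 — valid.

n = 9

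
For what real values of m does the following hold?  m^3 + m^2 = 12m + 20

Rearrange: m^3 + m^2 - 12m - 20 = 0.
Possible rational roots are divisors of -20. Testing m = -2 gives 0, so (m + 2) is a factor.
Divide: m^3 + m^2 - 12m - 20 = (m + 2)(m^2 - m - 10).
Apply the quadratic formula to m^2 - m - 10 = 0: m = (1 +/- sqrt(41))/2, i.e. m ~= 3.7016 or m ~= -2.7016.

m = -2.7016 or m = -2 or m = 3.7016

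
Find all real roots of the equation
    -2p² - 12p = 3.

p = -5.7386 or p = -0.2614

Rearrange to standard form: -2p² - 12p - 3 = 0.
Discriminant: (-12)² − 4·(-2)·(-3) = 120.
Quadratic formula: p = (12 ± √120) / (-4).
So p = -3 - √(30)/2 ≈ -5.7386 or p = -3 + √(30)/2 ≈ -0.2614.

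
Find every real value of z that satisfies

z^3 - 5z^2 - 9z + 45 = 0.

Possible rational roots are divisors of 45. Testing z = 5 gives 0, so (z - 5) is a factor.
Divide: z^3 - 5z^2 - 9z + 45 = (z - 5)(z^2 - 9).
Factor the quadratic: z = 3 or z = -3.

z = -3 or z = 3 or z = 5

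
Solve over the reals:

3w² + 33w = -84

Bring every term to one side: 3w² + 33w + 84 = 0.
Factor: 3(w + 7)(w + 4) = 0.
So w = -7 or w = -4.

w = -7 or w = -4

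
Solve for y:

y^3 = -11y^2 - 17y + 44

y = -8.3218 or y = -4 or y = 1.3218

Rearrange: y^3 + 11y^2 + 17y - 44 = 0.
Possible rational roots are divisors of -44. Testing y = -4 gives 0, so (y + 4) is a factor.
Divide: y^3 + 11y^2 + 17y - 44 = (y + 4)(y^2 + 7y - 11).
Apply the quadratic formula to y^2 + 7y - 11 = 0: y = (-7 +/- sqrt(93))/2, i.e. y ~= 1.3218 or y ~= -8.3218.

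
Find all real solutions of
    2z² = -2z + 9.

z = -2.6794 or z = 1.6794

Rearrange to standard form: 2z² + 2z - 9 = 0.
Discriminant: (2)² − 4·2·(-9) = 76.
Quadratic formula: z = (-2 ± √76) / 4.
So z = -1/2 + √(19)/2 ≈ 1.6794 or z = -√(19)/2 - 1/2 ≈ -2.6794.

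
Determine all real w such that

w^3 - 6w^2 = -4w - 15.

Rearrange: w^3 - 6w^2 + 4w + 15 = 0.
Possible rational roots are divisors of 15. Testing w = 3 gives 0, so (w - 3) is a factor.
Divide: w^3 - 6w^2 + 4w + 15 = (w - 3)(w^2 - 3w - 5).
Apply the quadratic formula to w^2 - 3w - 5 = 0: w = (3 +/- sqrt(29))/2, i.e. w ~= 4.1926 or w ~= -1.1926.

w = -1.1926 or w = 3 or w = 4.1926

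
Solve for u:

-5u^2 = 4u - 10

Rearrange to standard form: -5u^2 - 4u + 10 = 0.
Discriminant: (-4)^2 - 4*(-5)*10 = 216.
Quadratic formula: u = (4 +/- sqrt(216)) / (-10).
So u = -3*sqrt(6)/5 - 2/5 ~= -1.8697 or u = -2/5 + 3*sqrt(6)/5 ~= 1.0697.

u = -1.8697 or u = 1.0697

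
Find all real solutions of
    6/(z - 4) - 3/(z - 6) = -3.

z = 2.4384 or z = 6.5616

Multiply both sides by (z - 4)(z - 6):
6(z - 6) - 3(z - 4) = -3(z - 4)(z - 6).
Expand and collect terms: -3z² + 27z - 48 = 0.
By the quadratic formula, z = (-27 ± √153) / -6, so z ≈ 2.4384 or z ≈ 6.5616.
Neither value makes a denominator zero (z ≠ 4, z ≠ 6), so both are valid.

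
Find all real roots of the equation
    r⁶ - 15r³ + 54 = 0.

r = 1.8171 or r = 2.0801

Let u = r³. The equation becomes u² - 15u + 54 = 0.
Factor: (u - 9)(u - 6) = 0, so u = 9 or u = 6.
r³ = 9 gives r = ∛(9) ≈ 2.0801.
r³ = 6 gives r = ∛(6) ≈ 1.8171.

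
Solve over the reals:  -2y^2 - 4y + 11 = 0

y = -3.5495 or y = 1.5495

Discriminant: (-4)^2 - 4*(-2)*11 = 104.
Quadratic formula: y = (4 +/- sqrt(104)) / (-4).
So y = -sqrt(26)/2 - 1 ~= -3.5495 or y = -1 + sqrt(26)/2 ~= 1.5495.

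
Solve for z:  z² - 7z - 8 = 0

Factor: (z + 1)(z - 8) = 0.
So z = -1 or z = 8.

z = -1 or z = 8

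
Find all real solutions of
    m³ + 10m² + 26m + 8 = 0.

m = -5.6458 or m = -4 or m = -0.3542

Possible rational roots are divisors of 8. Testing m = -4 gives 0, so (m + 4) is a factor.
Divide: m³ + 10m² + 26m + 8 = (m + 4)(m² + 6m + 2).
Apply the quadratic formula to m² + 6m + 2 = 0: m = (-6 ± √28)/2, i.e. m ≈ -0.3542 or m ≈ -5.6458.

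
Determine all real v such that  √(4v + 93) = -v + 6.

v = -3

Square both sides: 4v + 93 = (-v + 6)².
Expand and rearrange: v² - 16v - 57 = 0.
Solving gives v = 19 or v = -3.
Check each candidate in the original equation:
  v = 19: √(169) = 13, while -v + 6 = -13 — extraneous.
  v = -3: √(81) = 9, while -v + 6 = 9 — valid.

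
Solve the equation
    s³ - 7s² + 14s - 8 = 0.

Possible rational roots are divisors of -8. Testing s = 2 gives 0, so (s - 2) is a factor.
Divide: s³ - 7s² + 14s - 8 = (s - 2)(s² - 5s + 4).
Factor the quadratic: s = 4 or s = 1.

s = 1 or s = 2 or s = 4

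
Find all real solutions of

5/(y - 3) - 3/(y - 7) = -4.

Multiply both sides by (y - 3)(y - 7):
5(y - 7) - 3(y - 3) = -4(y - 3)(y - 7).
Expand and collect terms: -4y^2 + 38y - 58 = 0.
By the quadratic formula, y = (-38 +/- sqrt(516)) / -8, so y ~= 1.9105 or y ~= 7.5895.
Neither value makes a denominator zero (y != 3, y != 7), so both are valid.

y = 1.9105 or y = 7.5895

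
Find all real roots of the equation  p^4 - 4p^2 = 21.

p = -2.6458 or p = 2.6458

Let u = p^2. The equation becomes u^2 - 4u - 21 = 0.
Factor: (u - 7)(u + 3) = 0, so u = 7 or u = -3.
p^2 = 7 gives p = +/-sqrt(7) ~= +/-2.6458.
p^2 = -3 < 0 has no real solution.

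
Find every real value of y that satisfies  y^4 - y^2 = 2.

y = -1.4142 or y = 1.4142

Let u = y^2. The equation becomes u^2 - u - 2 = 0.
Factor: (u + 1)(u - 2) = 0, so u = -1 or u = 2.
y^2 = -1 < 0 has no real solution.
y^2 = 2 gives y = +/-sqrt(2) ~= +/-1.4142.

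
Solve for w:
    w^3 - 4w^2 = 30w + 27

w = -3 or w = -1.1098 or w = 8.1098

Rearrange: w^3 - 4w^2 - 30w - 27 = 0.
Possible rational roots are divisors of -27. Testing w = -3 gives 0, so (w + 3) is a factor.
Divide: w^3 - 4w^2 - 30w - 27 = (w + 3)(w^2 - 7w - 9).
Apply the quadratic formula to w^2 - 7w - 9 = 0: w = (7 +/- sqrt(85))/2, i.e. w ~= 8.1098 or w ~= -1.1098.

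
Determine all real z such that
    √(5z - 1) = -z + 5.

z = 2

Square both sides: 5z - 1 = (-z + 5)².
Expand and rearrange: z² - 15z + 26 = 0.
Solving gives z = 13 or z = 2.
Check each candidate in the original equation:
  z = 13: √(64) = 8, while -z + 5 = -8 — extraneous.
  z = 2: √(9) = 3, while -z + 5 = 3 — valid.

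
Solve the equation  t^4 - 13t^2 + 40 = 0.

Let u = t^2. The equation becomes u^2 - 13u + 40 = 0.
Factor: (u - 5)(u - 8) = 0, so u = 5 or u = 8.
t^2 = 5 gives t = +/-sqrt(5) ~= +/-2.2361.
t^2 = 8 gives t = +/-2*sqrt(2) ~= +/-2.8284.

t = -2.8284 or t = -2.2361 or t = 2.2361 or t = 2.8284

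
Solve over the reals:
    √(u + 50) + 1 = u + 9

u = -1

Isolate the radical: √(u + 50) = u + 8.
Square both sides: u + 50 = (u + 8)².
Expand and rearrange: u² + 15u + 14 = 0.
Solving gives u = -1 or u = -14.
Check each candidate in the original equation:
  u = -1: √(49) = 7, while u + 8 = 7 — valid.
  u = -14: √(36) = 6, while u + 8 = -6 — extraneous.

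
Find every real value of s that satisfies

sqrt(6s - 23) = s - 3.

s = 4 or s = 8

Square both sides: 6s - 23 = (s - 3)^2.
Expand and rearrange: s^2 - 12s + 32 = 0.
Solving gives s = 8 or s = 4.
Check each candidate in the original equation:
  s = 8: sqrt(25) = 5, while s - 3 = 5 — valid.
  s = 4: sqrt(1) = 1, while s - 3 = 1 — valid.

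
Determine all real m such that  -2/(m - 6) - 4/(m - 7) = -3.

m = 6.2417 or m = 8.7583

Multiply both sides by (m - 6)(m - 7):
-2(m - 7) - 4(m - 6) = -3(m - 6)(m - 7).
Expand and collect terms: -3m² + 45m - 164 = 0.
By the quadratic formula, m = (-45 ± √57) / -6, so m ≈ 6.2417 or m ≈ 8.7583.
Neither value makes a denominator zero (m ≠ 6, m ≠ 7), so both are valid.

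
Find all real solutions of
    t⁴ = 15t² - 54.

t = -3 or t = -2.4495 or t = 2.4495 or t = 3

Let u = t². The equation becomes u² - 15u + 54 = 0.
Factor: (u - 6)(u - 9) = 0, so u = 6 or u = 9.
t² = 6 gives t = ±√(6) ≈ ±2.4495.
t² = 9 gives t = ±3.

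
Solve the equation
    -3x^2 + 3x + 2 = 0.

x = -0.4574 or x = 1.4574

Discriminant: (3)^2 - 4*(-3)*2 = 33.
Quadratic formula: x = (-3 +/- sqrt(33)) / (-6).
So x = 1/2 - sqrt(33)/6 ~= -0.4574 or x = 1/2 + sqrt(33)/6 ~= 1.4574.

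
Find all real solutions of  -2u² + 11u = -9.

u = -0.7231 or u = 6.2231

Rearrange to standard form: -2u² + 11u + 9 = 0.
Discriminant: (11)² − 4·(-2)·9 = 193.
Quadratic formula: u = (-11 ± √193) / (-4).
So u = 11/4 - √(193)/4 ≈ -0.7231 or u = 11/4 + √(193)/4 ≈ 6.2231.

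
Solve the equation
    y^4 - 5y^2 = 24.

Let u = y^2. The equation becomes u^2 - 5u - 24 = 0.
Factor: (u - 8)(u + 3) = 0, so u = 8 or u = -3.
y^2 = 8 gives y = +/-2*sqrt(2) ~= +/-2.8284.
y^2 = -3 < 0 has no real solution.

y = -2.8284 or y = 2.8284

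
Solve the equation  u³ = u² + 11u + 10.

Rearrange: u³ - u² - 11u - 10 = 0.
Possible rational roots are divisors of -10. Testing u = -2 gives 0, so (u + 2) is a factor.
Divide: u³ - u² - 11u - 10 = (u + 2)(u² - 3u - 5).
Apply the quadratic formula to u² - 3u - 5 = 0: u = (3 ± √29)/2, i.e. u ≈ 4.1926 or u ≈ -1.1926.

u = -2 or u = -1.1926 or u = 4.1926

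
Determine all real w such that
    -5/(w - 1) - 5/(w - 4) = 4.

Multiply both sides by (w - 1)(w - 4):
-5(w - 4) - 5(w - 1) = 4(w - 1)(w - 4).
Expand and collect terms: 4w² - 10w - 9 = 0.
By the quadratic formula, w = (10 ± √244) / 8, so w ≈ 3.2026 or w ≈ -0.7026.
Neither value makes a denominator zero (w ≠ 1, w ≠ 4), so both are valid.

w = -0.7026 or w = 3.2026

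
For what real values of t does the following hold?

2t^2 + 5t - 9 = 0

t = -3.7122 or t = 1.2122

Discriminant: (5)^2 - 4*2*(-9) = 97.
Quadratic formula: t = (-5 +/- sqrt(97)) / 4.
So t = -5/4 + sqrt(97)/4 ~= 1.2122 or t = -sqrt(97)/4 - 5/4 ~= -3.7122.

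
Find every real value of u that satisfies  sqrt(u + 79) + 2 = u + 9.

Isolate the radical: sqrt(u + 79) = u + 7.
Square both sides: u + 79 = (u + 7)^2.
Expand and rearrange: u^2 + 13u - 30 = 0.
Solving gives u = 2 or u = -15.
Check each candidate in the original equation:
  u = 2: sqrt(81) = 9, while u + 7 = 9 — valid.
  u = -15: sqrt(64) = 8, while u + 7 = -8 — extraneous.

u = 2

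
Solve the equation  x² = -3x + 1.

x = -3.3028 or x = 0.3028

Rearrange to standard form: x² + 3x - 1 = 0.
Discriminant: (3)² − 4·1·(-1) = 13.
Quadratic formula: x = (-3 ± √13) / 2.
So x = -3/2 + √(13)/2 ≈ 0.3028 or x = -√(13)/2 - 3/2 ≈ -3.3028.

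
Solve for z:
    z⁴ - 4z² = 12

z = -2.4495 or z = 2.4495

Let u = z². The equation becomes u² - 4u - 12 = 0.
Factor: (u - 6)(u + 2) = 0, so u = 6 or u = -2.
z² = 6 gives z = ±√(6) ≈ ±2.4495.
z² = -2 < 0 has no real solution.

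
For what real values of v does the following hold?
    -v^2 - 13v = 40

Bring every term to one side: -v^2 - 13v - 40 = 0.
Factor: -1(v + 5)(v + 8) = 0.
So v = -5 or v = -8.

v = -8 or v = -5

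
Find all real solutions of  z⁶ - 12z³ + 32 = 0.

Let u = z³. The equation becomes u² - 12u + 32 = 0.
Factor: (u - 8)(u - 4) = 0, so u = 8 or u = 4.
z³ = 8 gives z = 2.
z³ = 4 gives z = ∛(4) ≈ 1.5874.

z = 1.5874 or z = 2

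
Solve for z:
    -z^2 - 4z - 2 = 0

z = -3.4142 or z = -0.5858

Discriminant: (-4)^2 - 4*(-1)*(-2) = 8.
Quadratic formula: z = (4 +/- sqrt(8)) / (-2).
So z = -2 - sqrt(2) ~= -3.4142 or z = -2 + sqrt(2) ~= -0.5858.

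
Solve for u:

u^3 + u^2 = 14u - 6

Rearrange: u^3 + u^2 - 14u + 6 = 0.
Possible rational roots are divisors of 6. Testing u = 3 gives 0, so (u - 3) is a factor.
Divide: u^3 + u^2 - 14u + 6 = (u - 3)(u^2 + 4u - 2).
Apply the quadratic formula to u^2 + 4u - 2 = 0: u = (-4 +/- sqrt(24))/2, i.e. u ~= 0.4495 or u ~= -4.4495.

u = -4.4495 or u = 0.4495 or u = 3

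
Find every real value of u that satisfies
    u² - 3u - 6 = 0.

Discriminant: (-3)² − 4·1·(-6) = 33.
Quadratic formula: u = (3 ± √33) / 2.
So u = 3/2 + √(33)/2 ≈ 4.3723 or u = 3/2 - √(33)/2 ≈ -1.3723.

u = -1.3723 or u = 4.3723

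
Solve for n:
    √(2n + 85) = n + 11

n = -2

Square both sides: 2n + 85 = (n + 11)².
Expand and rearrange: n² + 20n + 36 = 0.
Solving gives n = -2 or n = -18.
Check each candidate in the original equation:
  n = -2: √(81) = 9, while n + 11 = 9 — valid.
  n = -18: √(49) = 7, while n + 11 = -7 — extraneous.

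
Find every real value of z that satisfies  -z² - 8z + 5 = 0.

z = -8.5826 or z = 0.5826

Discriminant: (-8)² − 4·(-1)·5 = 84.
Quadratic formula: z = (8 ± √84) / (-2).
So z = -√(21) - 4 ≈ -8.5826 or z = -4 + √(21) ≈ 0.5826.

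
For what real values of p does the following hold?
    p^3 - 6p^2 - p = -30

p = -2 or p = 3 or p = 5

Rearrange: p^3 - 6p^2 - p + 30 = 0.
Possible rational roots are divisors of 30. Testing p = 3 gives 0, so (p - 3) is a factor.
Divide: p^3 - 6p^2 - p + 30 = (p - 3)(p^2 - 3p - 10).
Factor the quadratic: p = 5 or p = -2.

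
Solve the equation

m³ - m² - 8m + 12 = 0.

Possible rational roots are divisors of 12. Testing m = -3 gives 0, so (m + 3) is a factor.
Divide: m³ - m² - 8m + 12 = (m + 3)(m² - 4m + 4).
The quadratic has the repeated root m = 2.

m = -3 or m = 2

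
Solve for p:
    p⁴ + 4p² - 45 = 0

p = -2.2361 or p = 2.2361

Let u = p². The equation becomes u² + 4u - 45 = 0.
Factor: (u + 9)(u - 5) = 0, so u = -9 or u = 5.
p² = -9 < 0 has no real solution.
p² = 5 gives p = ±√(5) ≈ ±2.2361.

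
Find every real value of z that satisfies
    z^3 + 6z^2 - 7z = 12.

z = -6.772 or z = -1 or z = 1.772

Rearrange: z^3 + 6z^2 - 7z - 12 = 0.
Possible rational roots are divisors of -12. Testing z = -1 gives 0, so (z + 1) is a factor.
Divide: z^3 + 6z^2 - 7z - 12 = (z + 1)(z^2 + 5z - 12).
Apply the quadratic formula to z^2 + 5z - 12 = 0: z = (-5 +/- sqrt(73))/2, i.e. z ~= 1.772 or z ~= -6.772.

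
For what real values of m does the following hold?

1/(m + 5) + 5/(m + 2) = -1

m = -8.7913 or m = -4.2087

Multiply both sides by (m + 5)(m + 2):
(m + 2) + 5(m + 5) = -(m + 5)(m + 2).
Expand and collect terms: -m² - 13m - 37 = 0.
By the quadratic formula, m = (13 ± √21) / -2, so m ≈ -8.7913 or m ≈ -4.2087.
Neither value makes a denominator zero (m ≠ -5, m ≠ -2), so both are valid.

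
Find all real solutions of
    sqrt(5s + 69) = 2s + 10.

Square both sides: 5s + 69 = (2s + 10)^2.
Expand and rearrange: 4s^2 + 35s + 31 = 0.
Solving gives s = -1 or s = -7.75.
Check each candidate in the original equation:
  s = -1: sqrt(64) = 8, while 2s + 10 = 8 — valid.
  s = -7.75: sqrt(30.25) = 5.5, while 2s + 10 = -5.5 — extraneous.

s = -1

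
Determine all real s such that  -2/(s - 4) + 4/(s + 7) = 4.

Multiply both sides by (s - 4)(s + 7):
-2(s + 7) + 4(s - 4) = 4(s - 4)(s + 7).
Expand and collect terms: 4s^2 + 10s - 82 = 0.
By the quadratic formula, s = (-10 +/- sqrt(1412)) / 8, so s ~= 3.4471 or s ~= -5.9471.
Neither value makes a denominator zero (s != 4, s != -7), so both are valid.

s = -5.9471 or s = 3.4471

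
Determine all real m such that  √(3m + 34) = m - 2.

m = 10

Square both sides: 3m + 34 = (m - 2)².
Expand and rearrange: m² - 7m - 30 = 0.
Solving gives m = 10 or m = -3.
Check each candidate in the original equation:
  m = 10: √(64) = 8, while m - 2 = 8 — valid.
  m = -3: √(25) = 5, while m - 2 = -5 — extraneous.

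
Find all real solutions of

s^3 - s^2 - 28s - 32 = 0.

Possible rational roots are divisors of -32. Testing s = -4 gives 0, so (s + 4) is a factor.
Divide: s^3 - s^2 - 28s - 32 = (s + 4)(s^2 - 5s - 8).
Apply the quadratic formula to s^2 - 5s - 8 = 0: s = (5 +/- sqrt(57))/2, i.e. s ~= 6.2749 or s ~= -1.2749.

s = -4 or s = -1.2749 or s = 6.2749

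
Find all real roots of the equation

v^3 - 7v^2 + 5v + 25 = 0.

Possible rational roots are divisors of 25. Testing v = 5 gives 0, so (v - 5) is a factor.
Divide: v^3 - 7v^2 + 5v + 25 = (v - 5)(v^2 - 2v - 5).
Apply the quadratic formula to v^2 - 2v - 5 = 0: v = (2 +/- sqrt(24))/2, i.e. v ~= 3.4495 or v ~= -1.4495.

v = -1.4495 or v = 3.4495 or v = 5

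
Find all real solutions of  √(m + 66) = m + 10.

m = -2

Square both sides: m + 66 = (m + 10)².
Expand and rearrange: m² + 19m + 34 = 0.
Solving gives m = -2 or m = -17.
Check each candidate in the original equation:
  m = -2: √(64) = 8, while m + 10 = 8 — valid.
  m = -17: √(49) = 7, while m + 10 = -7 — extraneous.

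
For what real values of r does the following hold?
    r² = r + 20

r = -4 or r = 5

Bring every term to one side: r² - r - 20 = 0.
Factor: (r + 4)(r - 5) = 0.
So r = -4 or r = 5.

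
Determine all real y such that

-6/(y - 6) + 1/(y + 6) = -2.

y = -6.4026 or y = 8.9026

Multiply both sides by (y - 6)(y + 6):
-6(y + 6) + (y - 6) = -2(y - 6)(y + 6).
Expand and collect terms: -2y² + 5y + 114 = 0.
By the quadratic formula, y = (-5 ± √937) / -4, so y ≈ -6.4026 or y ≈ 8.9026.
Neither value makes a denominator zero (y ≠ 6, y ≠ -6), so both are valid.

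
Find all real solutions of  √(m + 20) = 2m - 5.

Square both sides: m + 20 = (2m - 5)².
Expand and rearrange: 4m² - 21m + 5 = 0.
Solving gives m = 5 or m = 0.25.
Check each candidate in the original equation:
  m = 5: √(25) = 5, while 2m - 5 = 5 — valid.
  m = 0.25: √(20.25) = 4.5, while 2m - 5 = -4.5 — extraneous.

m = 5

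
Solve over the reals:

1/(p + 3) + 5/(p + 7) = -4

p = -8.3117 or p = -3.1883

Multiply both sides by (p + 3)(p + 7):
(p + 7) + 5(p + 3) = -4(p + 3)(p + 7).
Expand and collect terms: -4p² - 46p - 106 = 0.
By the quadratic formula, p = (46 ± √420) / -8, so p ≈ -8.3117 or p ≈ -3.1883.
Neither value makes a denominator zero (p ≠ -3, p ≠ -7), so both are valid.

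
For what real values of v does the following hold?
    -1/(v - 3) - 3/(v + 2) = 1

v = -5.4051 or v = 2.4051

Multiply both sides by (v - 3)(v + 2):
-(v + 2) - 3(v - 3) = (v - 3)(v + 2).
Expand and collect terms: v^2 + 3v - 13 = 0.
By the quadratic formula, v = (-3 +/- sqrt(61)) / 2, so v ~= 2.4051 or v ~= -5.4051.
Neither value makes a denominator zero (v != 3, v != -2), so both are valid.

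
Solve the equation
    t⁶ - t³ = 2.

t = -1 or t = 1.2599

Let u = t³. The equation becomes u² - u - 2 = 0.
Factor: (u + 1)(u - 2) = 0, so u = -1 or u = 2.
t³ = -1 gives t = -1.
t³ = 2 gives t = ∛(2) ≈ 1.2599.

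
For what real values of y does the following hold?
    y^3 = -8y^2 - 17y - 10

Rearrange: y^3 + 8y^2 + 17y + 10 = 0.
Possible rational roots are divisors of 10. Testing y = -5 gives 0, so (y + 5) is a factor.
Divide: y^3 + 8y^2 + 17y + 10 = (y + 5)(y^2 + 3y + 2).
Factor the quadratic: y = -1 or y = -2.

y = -5 or y = -2 or y = -1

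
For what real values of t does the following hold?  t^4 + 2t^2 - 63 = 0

t = -2.6458 or t = 2.6458

Let u = t^2. The equation becomes u^2 + 2u - 63 = 0.
Factor: (u - 7)(u + 9) = 0, so u = 7 or u = -9.
t^2 = 7 gives t = +/-sqrt(7) ~= +/-2.6458.
t^2 = -9 < 0 has no real solution.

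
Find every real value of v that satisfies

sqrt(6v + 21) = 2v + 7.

v = -3.5 or v = -2

Square both sides: 6v + 21 = (2v + 7)^2.
Expand and rearrange: 4v^2 + 22v + 28 = 0.
Solving gives v = -2 or v = -3.5.
Check each candidate in the original equation:
  v = -2: sqrt(9) = 3, while 2v + 7 = 3 — valid.
  v = -3.5: sqrt(0) = 0, while 2v + 7 = 0 — valid.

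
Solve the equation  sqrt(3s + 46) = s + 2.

s = 6

Square both sides: 3s + 46 = (s + 2)^2.
Expand and rearrange: s^2 + s - 42 = 0.
Solving gives s = 6 or s = -7.
Check each candidate in the original equation:
  s = 6: sqrt(64) = 8, while s + 2 = 8 — valid.
  s = -7: sqrt(25) = 5, while s + 2 = -5 — extraneous.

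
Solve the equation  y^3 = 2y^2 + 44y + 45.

y = -5 or y = -1.1098 or y = 8.1098

Rearrange: y^3 - 2y^2 - 44y - 45 = 0.
Possible rational roots are divisors of -45. Testing y = -5 gives 0, so (y + 5) is a factor.
Divide: y^3 - 2y^2 - 44y - 45 = (y + 5)(y^2 - 7y - 9).
Apply the quadratic formula to y^2 - 7y - 9 = 0: y = (7 +/- sqrt(85))/2, i.e. y ~= 8.1098 or y ~= -1.1098.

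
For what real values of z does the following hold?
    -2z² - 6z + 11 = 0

Discriminant: (-6)² − 4·(-2)·11 = 124.
Quadratic formula: z = (6 ± √124) / (-4).
So z = -√(31)/2 - 3/2 ≈ -4.2839 or z = -3/2 + √(31)/2 ≈ 1.2839.

z = -4.2839 or z = 1.2839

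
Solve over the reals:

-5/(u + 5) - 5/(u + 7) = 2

Multiply both sides by (u + 5)(u + 7):
-5(u + 7) - 5(u + 5) = 2(u + 5)(u + 7).
Expand and collect terms: 2u^2 + 34u + 130 = 0.
By the quadratic formula, u = (-34 +/- sqrt(116)) / 4, so u ~= -5.8074 or u ~= -11.1926.
Neither value makes a denominator zero (u != -5, u != -7), so both are valid.

u = -11.1926 or u = -5.8074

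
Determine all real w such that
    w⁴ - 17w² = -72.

w = -3 or w = -2.8284 or w = 2.8284 or w = 3

Let u = w². The equation becomes u² - 17u + 72 = 0.
Factor: (u - 9)(u - 8) = 0, so u = 9 or u = 8.
w² = 9 gives w = ±3.
w² = 8 gives w = ±2·√(2) ≈ ±2.8284.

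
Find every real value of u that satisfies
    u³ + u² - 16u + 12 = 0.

Possible rational roots are divisors of 12. Testing u = 3 gives 0, so (u - 3) is a factor.
Divide: u³ + u² - 16u + 12 = (u - 3)(u² + 4u - 4).
Apply the quadratic formula to u² + 4u - 4 = 0: u = (-4 ± √32)/2, i.e. u ≈ 0.8284 or u ≈ -4.8284.

u = -4.8284 or u = 0.8284 or u = 3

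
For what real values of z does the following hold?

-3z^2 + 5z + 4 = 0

Discriminant: (5)^2 - 4*(-3)*4 = 73.
Quadratic formula: z = (-5 +/- sqrt(73)) / (-6).
So z = 5/6 - sqrt(73)/6 ~= -0.5907 or z = 5/6 + sqrt(73)/6 ~= 2.2573.

z = -0.5907 or z = 2.2573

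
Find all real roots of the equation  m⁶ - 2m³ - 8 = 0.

Let u = m³. The equation becomes u² - 2u - 8 = 0.
Factor: (u + 2)(u - 4) = 0, so u = -2 or u = 4.
m³ = -2 gives m = -∛(2) ≈ -1.2599.
m³ = 4 gives m = ∛(4) ≈ 1.5874.

m = -1.2599 or m = 1.5874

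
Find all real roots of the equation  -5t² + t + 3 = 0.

t = -0.681 or t = 0.881

Discriminant: (1)² − 4·(-5)·3 = 61.
Quadratic formula: t = (-1 ± √61) / (-10).
So t = 1/10 - √(61)/10 ≈ -0.681 or t = 1/10 + √(61)/10 ≈ 0.881.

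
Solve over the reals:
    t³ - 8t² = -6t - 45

t = -1.8541 or t = 4.8541 or t = 5

Rearrange: t³ - 8t² + 6t + 45 = 0.
Possible rational roots are divisors of 45. Testing t = 5 gives 0, so (t - 5) is a factor.
Divide: t³ - 8t² + 6t + 45 = (t - 5)(t² - 3t - 9).
Apply the quadratic formula to t² - 3t - 9 = 0: t = (3 ± √45)/2, i.e. t ≈ 4.8541 or t ≈ -1.8541.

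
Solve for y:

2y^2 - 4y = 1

Rearrange to standard form: 2y^2 - 4y - 1 = 0.
Discriminant: (-4)^2 - 4*2*(-1) = 24.
Quadratic formula: y = (4 +/- sqrt(24)) / 4.
So y = 1 + sqrt(6)/2 ~= 2.2247 or y = 1 - sqrt(6)/2 ~= -0.2247.

y = -0.2247 or y = 2.2247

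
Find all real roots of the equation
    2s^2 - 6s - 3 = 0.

Discriminant: (-6)^2 - 4*2*(-3) = 60.
Quadratic formula: s = (6 +/- sqrt(60)) / 4.
So s = 3/2 + sqrt(15)/2 ~= 3.4365 or s = 3/2 - sqrt(15)/2 ~= -0.4365.

s = -0.4365 or s = 3.4365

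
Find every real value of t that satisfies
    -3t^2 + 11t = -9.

t = -0.6888 or t = 4.3555

Rearrange to standard form: -3t^2 + 11t + 9 = 0.
Discriminant: (11)^2 - 4*(-3)*9 = 229.
Quadratic formula: t = (-11 +/- sqrt(229)) / (-6).
So t = 11/6 - sqrt(229)/6 ~= -0.6888 or t = 11/6 + sqrt(229)/6 ~= 4.3555.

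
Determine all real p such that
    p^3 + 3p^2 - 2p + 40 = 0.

p = -5

Possible rational roots are divisors of 40. Testing p = -5 gives 0, so (p + 5) is a factor.
Divide: p^3 + 3p^2 - 2p + 40 = (p + 5)(p^2 - 2p + 8).
The quadratic p^2 - 2p + 8 has discriminant -28 < 0, so no further real roots.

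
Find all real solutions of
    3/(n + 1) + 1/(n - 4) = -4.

Multiply both sides by (n + 1)(n - 4):
3(n - 4) + (n + 1) = -4(n + 1)(n - 4).
Expand and collect terms: -4n² + 8n + 27 = 0.
By the quadratic formula, n = (-8 ± √496) / -8, so n ≈ -1.7839 or n ≈ 3.7839.
Neither value makes a denominator zero (n ≠ -1, n ≠ 4), so both are valid.

n = -1.7839 or n = 3.7839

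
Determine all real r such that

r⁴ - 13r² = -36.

r = -3 or r = -2 or r = 2 or r = 3

Let u = r². The equation becomes u² - 13u + 36 = 0.
Factor: (u - 9)(u - 4) = 0, so u = 9 or u = 4.
r² = 9 gives r = ±3.
r² = 4 gives r = ±2.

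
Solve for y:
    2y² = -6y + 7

Rearrange to standard form: 2y² + 6y - 7 = 0.
Discriminant: (6)² − 4·2·(-7) = 92.
Quadratic formula: y = (-6 ± √92) / 4.
So y = -3/2 + √(23)/2 ≈ 0.8979 or y = -√(23)/2 - 3/2 ≈ -3.8979.

y = -3.8979 or y = 0.8979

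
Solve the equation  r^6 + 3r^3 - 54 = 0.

Let u = r^3. The equation becomes u^2 + 3u - 54 = 0.
Factor: (u - 6)(u + 9) = 0, so u = 6 or u = -9.
r^3 = 6 gives r = (6)^(1/3) ~= 1.8171.
r^3 = -9 gives r = -(9)^(1/3) ~= -2.0801.

r = -2.0801 or r = 1.8171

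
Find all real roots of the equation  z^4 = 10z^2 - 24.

Let u = z^2. The equation becomes u^2 - 10u + 24 = 0.
Factor: (u - 6)(u - 4) = 0, so u = 6 or u = 4.
z^2 = 6 gives z = +/-sqrt(6) ~= +/-2.4495.
z^2 = 4 gives z = +/-2.

z = -2.4495 or z = -2 or z = 2 or z = 2.4495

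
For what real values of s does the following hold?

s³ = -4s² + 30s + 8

Rearrange: s³ + 4s² - 30s - 8 = 0.
Possible rational roots are divisors of -8. Testing s = 4 gives 0, so (s - 4) is a factor.
Divide: s³ + 4s² - 30s - 8 = (s - 4)(s² + 8s + 2).
Apply the quadratic formula to s² + 8s + 2 = 0: s = (-8 ± √56)/2, i.e. s ≈ -0.2583 or s ≈ -7.7417.

s = -7.7417 or s = -0.2583 or s = 4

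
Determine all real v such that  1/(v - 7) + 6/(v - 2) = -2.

v = -1.1949 or v = 6.6949

Multiply both sides by (v - 7)(v - 2):
(v - 2) + 6(v - 7) = -2(v - 7)(v - 2).
Expand and collect terms: -2v² + 11v + 16 = 0.
By the quadratic formula, v = (-11 ± √249) / -4, so v ≈ -1.1949 or v ≈ 6.6949.
Neither value makes a denominator zero (v ≠ 7, v ≠ 2), so both are valid.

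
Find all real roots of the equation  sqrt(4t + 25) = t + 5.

Square both sides: 4t + 25 = (t + 5)^2.
Expand and rearrange: t^2 + 6t = 0.
Solving gives t = 0 or t = -6.
Check each candidate in the original equation:
  t = 0: sqrt(25) = 5, while t + 5 = 5 — valid.
  t = -6: sqrt(1) = 1, while t + 5 = -1 — extraneous.

t = 0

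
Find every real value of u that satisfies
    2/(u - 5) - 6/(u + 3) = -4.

u = -1.3723 or u = 4.3723

Multiply both sides by (u - 5)(u + 3):
2(u + 3) - 6(u - 5) = -4(u - 5)(u + 3).
Expand and collect terms: -4u² + 12u + 24 = 0.
By the quadratic formula, u = (-12 ± √528) / -8, so u ≈ -1.3723 or u ≈ 4.3723.
Neither value makes a denominator zero (u ≠ 5, u ≠ -3), so both are valid.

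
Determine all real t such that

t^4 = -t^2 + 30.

Let u = t^2. The equation becomes u^2 + u - 30 = 0.
Factor: (u - 5)(u + 6) = 0, so u = 5 or u = -6.
t^2 = 5 gives t = +/-sqrt(5) ~= +/-2.2361.
t^2 = -6 < 0 has no real solution.

t = -2.2361 or t = 2.2361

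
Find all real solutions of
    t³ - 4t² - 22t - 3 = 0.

t = -3 or t = -0.1401 or t = 7.1401

Possible rational roots are divisors of -3. Testing t = -3 gives 0, so (t + 3) is a factor.
Divide: t³ - 4t² - 22t - 3 = (t + 3)(t² - 7t - 1).
Apply the quadratic formula to t² - 7t - 1 = 0: t = (7 ± √53)/2, i.e. t ≈ 7.1401 or t ≈ -0.1401.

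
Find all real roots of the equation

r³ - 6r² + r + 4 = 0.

Possible rational roots are divisors of 4. Testing r = 1 gives 0, so (r - 1) is a factor.
Divide: r³ - 6r² + r + 4 = (r - 1)(r² - 5r - 4).
Apply the quadratic formula to r² - 5r - 4 = 0: r = (5 ± √41)/2, i.e. r ≈ 5.7016 or r ≈ -0.7016.

r = -0.7016 or r = 1 or r = 5.7016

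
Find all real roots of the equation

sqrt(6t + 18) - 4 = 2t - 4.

t = 3

Isolate the radical: sqrt(6t + 18) = 2t.
Square both sides: 6t + 18 = (2t)^2.
Expand and rearrange: 4t^2 - 6t - 18 = 0.
Solving gives t = 3 or t = -1.5.
Check each candidate in the original equation:
  t = 3: sqrt(36) = 6, while 2t = 6 — valid.
  t = -1.5: sqrt(9) = 3, while 2t = -3 — extraneous.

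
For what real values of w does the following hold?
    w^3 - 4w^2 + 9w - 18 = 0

Possible rational roots are divisors of -18. Testing w = 3 gives 0, so (w - 3) is a factor.
Divide: w^3 - 4w^2 + 9w - 18 = (w - 3)(w^2 - w + 6).
The quadratic w^2 - w + 6 has discriminant -23 < 0, so no further real roots.

w = 3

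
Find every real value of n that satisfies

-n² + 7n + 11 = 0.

Discriminant: (7)² − 4·(-1)·11 = 93.
Quadratic formula: n = (-7 ± √93) / (-2).
So n = 7/2 - √(93)/2 ≈ -1.3218 or n = 7/2 + √(93)/2 ≈ 8.3218.

n = -1.3218 or n = 8.3218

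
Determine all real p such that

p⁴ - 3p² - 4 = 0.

Let u = p². The equation becomes u² - 3u - 4 = 0.
Factor: (u - 4)(u + 1) = 0, so u = 4 or u = -1.
p² = 4 gives p = ±2.
p² = -1 < 0 has no real solution.

p = -2 or p = 2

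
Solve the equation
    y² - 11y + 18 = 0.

Factor: (y - 9)(y - 2) = 0.
So y = 9 or y = 2.

y = 2 or y = 9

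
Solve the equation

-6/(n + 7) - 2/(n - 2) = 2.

Multiply both sides by (n + 7)(n - 2):
-6(n - 2) - 2(n + 7) = 2(n + 7)(n - 2).
Expand and collect terms: 2n^2 + 18n - 26 = 0.
By the quadratic formula, n = (-18 +/- sqrt(532)) / 4, so n ~= 1.2663 or n ~= -10.2663.
Neither value makes a denominator zero (n != -7, n != 2), so both are valid.

n = -10.2663 or n = 1.2663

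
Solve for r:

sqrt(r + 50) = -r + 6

Square both sides: r + 50 = (-r + 6)^2.
Expand and rearrange: r^2 - 13r - 14 = 0.
Solving gives r = 14 or r = -1.
Check each candidate in the original equation:
  r = 14: sqrt(64) = 8, while -r + 6 = -8 — extraneous.
  r = -1: sqrt(49) = 7, while -r + 6 = 7 — valid.

r = -1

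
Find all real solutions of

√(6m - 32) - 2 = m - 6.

m = 6 or m = 8

Isolate the radical: √(6m - 32) = m - 4.
Square both sides: 6m - 32 = (m - 4)².
Expand and rearrange: m² - 14m + 48 = 0.
Solving gives m = 8 or m = 6.
Check each candidate in the original equation:
  m = 8: √(16) = 4, while m - 4 = 4 — valid.
  m = 6: √(4) = 2, while m - 4 = 2 — valid.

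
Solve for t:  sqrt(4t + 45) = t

Square both sides: 4t + 45 = (t)^2.
Expand and rearrange: t^2 - 4t - 45 = 0.
Solving gives t = 9 or t = -5.
Check each candidate in the original equation:
  t = 9: sqrt(81) = 9, while t = 9 — valid.
  t = -5: sqrt(25) = 5, while t = -5 — extraneous.

t = 9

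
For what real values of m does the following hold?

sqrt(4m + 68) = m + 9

m = -1

Square both sides: 4m + 68 = (m + 9)^2.
Expand and rearrange: m^2 + 14m + 13 = 0.
Solving gives m = -1 or m = -13.
Check each candidate in the original equation:
  m = -1: sqrt(64) = 8, while m + 9 = 8 — valid.
  m = -13: sqrt(16) = 4, while m + 9 = -4 — extraneous.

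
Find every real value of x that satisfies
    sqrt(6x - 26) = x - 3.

x = 5 or x = 7

Square both sides: 6x - 26 = (x - 3)^2.
Expand and rearrange: x^2 - 12x + 35 = 0.
Solving gives x = 7 or x = 5.
Check each candidate in the original equation:
  x = 7: sqrt(16) = 4, while x - 3 = 4 — valid.
  x = 5: sqrt(4) = 2, while x - 3 = 2 — valid.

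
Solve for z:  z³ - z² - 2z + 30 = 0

Possible rational roots are divisors of 30. Testing z = -3 gives 0, so (z + 3) is a factor.
Divide: z³ - z² - 2z + 30 = (z + 3)(z² - 4z + 10).
The quadratic z² - 4z + 10 has discriminant -24 < 0, so no further real roots.

z = -3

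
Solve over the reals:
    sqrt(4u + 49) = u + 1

Square both sides: 4u + 49 = (u + 1)^2.
Expand and rearrange: u^2 - 2u - 48 = 0.
Solving gives u = 8 or u = -6.
Check each candidate in the original equation:
  u = 8: sqrt(81) = 9, while u + 1 = 9 — valid.
  u = -6: sqrt(25) = 5, while u + 1 = -5 — extraneous.

u = 8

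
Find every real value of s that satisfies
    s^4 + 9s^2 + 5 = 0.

No real solutions.

Let u = s^2. The equation becomes u^2 + 9u + 5 = 0.
By the quadratic formula, u = -9/2 + sqrt(61)/2 or u = -9/2 - sqrt(61)/2.
s^2 = -9/2 + sqrt(61)/2 < 0 has no real solution.
s^2 = -9/2 - sqrt(61)/2 < 0 has no real solution.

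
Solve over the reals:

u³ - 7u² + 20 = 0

Possible rational roots are divisors of 20. Testing u = 2 gives 0, so (u - 2) is a factor.
Divide: u³ - 7u² + 20 = (u - 2)(u² - 5u - 10).
Apply the quadratic formula to u² - 5u - 10 = 0: u = (5 ± √65)/2, i.e. u ≈ 6.5311 or u ≈ -1.5311.

u = -1.5311 or u = 2 or u = 6.5311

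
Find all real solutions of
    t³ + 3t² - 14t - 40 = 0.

Possible rational roots are divisors of -40. Testing t = -4 gives 0, so (t + 4) is a factor.
Divide: t³ + 3t² - 14t - 40 = (t + 4)(t² - t - 10).
Apply the quadratic formula to t² - t - 10 = 0: t = (1 ± √41)/2, i.e. t ≈ 3.7016 or t ≈ -2.7016.

t = -4 or t = -2.7016 or t = 3.7016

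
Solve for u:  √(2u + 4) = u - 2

Square both sides: 2u + 4 = (u - 2)².
Expand and rearrange: u² - 6u = 0.
Solving gives u = 6 or u = 0.
Check each candidate in the original equation:
  u = 6: √(16) = 4, while u - 2 = 4 — valid.
  u = 0: √(4) = 2, while u - 2 = -2 — extraneous.

u = 6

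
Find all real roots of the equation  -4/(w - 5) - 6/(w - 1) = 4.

w = -0.8117 or w = 4.3117

Multiply both sides by (w - 5)(w - 1):
-4(w - 1) - 6(w - 5) = 4(w - 5)(w - 1).
Expand and collect terms: 4w² - 14w - 14 = 0.
By the quadratic formula, w = (14 ± √420) / 8, so w ≈ 4.3117 or w ≈ -0.8117.
Neither value makes a denominator zero (w ≠ 5, w ≠ 1), so both are valid.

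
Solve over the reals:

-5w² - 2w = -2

Rearrange to standard form: -5w² - 2w + 2 = 0.
Discriminant: (-2)² − 4·(-5)·2 = 44.
Quadratic formula: w = (2 ± √44) / (-10).
So w = -√(11)/5 - 1/5 ≈ -0.8633 or w = -1/5 + √(11)/5 ≈ 0.4633.

w = -0.8633 or w = 0.4633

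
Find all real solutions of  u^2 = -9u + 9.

u = -9.9083 or u = 0.9083

Rearrange to standard form: u^2 + 9u - 9 = 0.
Discriminant: (9)^2 - 4*1*(-9) = 117.
Quadratic formula: u = (-9 +/- sqrt(117)) / 2.
So u = -9/2 + 3*sqrt(13)/2 ~= 0.9083 or u = -3*sqrt(13)/2 - 9/2 ~= -9.9083.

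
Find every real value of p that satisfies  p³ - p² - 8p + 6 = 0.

Possible rational roots are divisors of 6. Testing p = 3 gives 0, so (p - 3) is a factor.
Divide: p³ - p² - 8p + 6 = (p - 3)(p² + 2p - 2).
Apply the quadratic formula to p² + 2p - 2 = 0: p = (-2 ± √12)/2, i.e. p ≈ 0.7321 or p ≈ -2.7321.

p = -2.7321 or p = 0.7321 or p = 3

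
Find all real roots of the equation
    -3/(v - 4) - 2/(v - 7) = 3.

v = 2.8107 or v = 6.5226

Multiply both sides by (v - 4)(v - 7):
-3(v - 7) - 2(v - 4) = 3(v - 4)(v - 7).
Expand and collect terms: 3v² - 28v + 55 = 0.
By the quadratic formula, v = (28 ± √124) / 6, so v ≈ 6.5226 or v ≈ 2.8107.
Neither value makes a denominator zero (v ≠ 4, v ≠ 7), so both are valid.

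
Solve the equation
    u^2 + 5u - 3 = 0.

Discriminant: (5)^2 - 4*1*(-3) = 37.
Quadratic formula: u = (-5 +/- sqrt(37)) / 2.
So u = -5/2 + sqrt(37)/2 ~= 0.5414 or u = -sqrt(37)/2 - 5/2 ~= -5.5414.

u = -5.5414 or u = 0.5414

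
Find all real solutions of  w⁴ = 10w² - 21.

w = -2.6458 or w = -1.7321 or w = 1.7321 or w = 2.6458

Let u = w². The equation becomes u² - 10u + 21 = 0.
Factor: (u - 7)(u - 3) = 0, so u = 7 or u = 3.
w² = 7 gives w = ±√(7) ≈ ±2.6458.
w² = 3 gives w = ±√(3) ≈ ±1.7321.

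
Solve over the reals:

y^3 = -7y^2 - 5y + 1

Rearrange: y^3 + 7y^2 + 5y - 1 = 0.
Possible rational roots are divisors of -1. Testing y = -1 gives 0, so (y + 1) is a factor.
Divide: y^3 + 7y^2 + 5y - 1 = (y + 1)(y^2 + 6y - 1).
Apply the quadratic formula to y^2 + 6y - 1 = 0: y = (-6 +/- sqrt(40))/2, i.e. y ~= 0.1623 or y ~= -6.1623.

y = -6.1623 or y = -1 or y = 0.1623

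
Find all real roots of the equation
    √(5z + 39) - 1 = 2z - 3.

Isolate the radical: √(5z + 39) = 2z - 2.
Square both sides: 5z + 39 = (2z - 2)².
Expand and rearrange: 4z² - 13z - 35 = 0.
Solving gives z = 5 or z = -1.75.
Check each candidate in the original equation:
  z = 5: √(64) = 8, while 2z - 2 = 8 — valid.
  z = -1.75: √(30.25) = 5.5, while 2z - 2 = -5.5 — extraneous.

z = 5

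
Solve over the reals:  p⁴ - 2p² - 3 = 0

p = -1.7321 or p = 1.7321

Let u = p². The equation becomes u² - 2u - 3 = 0.
Factor: (u - 3)(u + 1) = 0, so u = 3 or u = -1.
p² = 3 gives p = ±√(3) ≈ ±1.7321.
p² = -1 < 0 has no real solution.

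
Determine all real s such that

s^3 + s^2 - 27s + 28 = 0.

Possible rational roots are divisors of 28. Testing s = 4 gives 0, so (s - 4) is a factor.
Divide: s^3 + s^2 - 27s + 28 = (s - 4)(s^2 + 5s - 7).
Apply the quadratic formula to s^2 + 5s - 7 = 0: s = (-5 +/- sqrt(53))/2, i.e. s ~= 1.1401 or s ~= -6.1401.

s = -6.1401 or s = 1.1401 or s = 4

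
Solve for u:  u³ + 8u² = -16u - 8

u = -5.2361 or u = -2 or u = -0.7639

Rearrange: u³ + 8u² + 16u + 8 = 0.
Possible rational roots are divisors of 8. Testing u = -2 gives 0, so (u + 2) is a factor.
Divide: u³ + 8u² + 16u + 8 = (u + 2)(u² + 6u + 4).
Apply the quadratic formula to u² + 6u + 4 = 0: u = (-6 ± √20)/2, i.e. u ≈ -0.7639 or u ≈ -5.2361.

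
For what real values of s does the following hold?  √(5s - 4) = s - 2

Square both sides: 5s - 4 = (s - 2)².
Expand and rearrange: s² - 9s + 8 = 0.
Solving gives s = 8 or s = 1.
Check each candidate in the original equation:
  s = 8: √(36) = 6, while s - 2 = 6 — valid.
  s = 1: √(1) = 1, while s - 2 = -1 — extraneous.

s = 8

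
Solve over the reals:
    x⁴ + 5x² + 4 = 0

Let u = x². The equation becomes u² + 5u + 4 = 0.
Factor: (u + 4)(u + 1) = 0, so u = -4 or u = -1.
x² = -4 < 0 has no real solution.
x² = -1 < 0 has no real solution.

No real solutions.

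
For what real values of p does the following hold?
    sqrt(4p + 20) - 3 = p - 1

Isolate the radical: sqrt(4p + 20) = p + 2.
Square both sides: 4p + 20 = (p + 2)^2.
Expand and rearrange: p^2 - 16 = 0.
Solving gives p = 4 or p = -4.
Check each candidate in the original equation:
  p = 4: sqrt(36) = 6, while p + 2 = 6 — valid.
  p = -4: sqrt(4) = 2, while p + 2 = -2 — extraneous.

p = 4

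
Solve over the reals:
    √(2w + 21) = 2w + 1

w = 2

Square both sides: 2w + 21 = (2w + 1)².
Expand and rearrange: 4w² + 2w - 20 = 0.
Solving gives w = 2 or w = -2.5.
Check each candidate in the original equation:
  w = 2: √(25) = 5, while 2w + 1 = 5 — valid.
  w = -2.5: √(16) = 4, while 2w + 1 = -4 — extraneous.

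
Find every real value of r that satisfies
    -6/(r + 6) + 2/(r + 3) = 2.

Multiply both sides by (r + 6)(r + 3):
-6(r + 3) + 2(r + 6) = 2(r + 6)(r + 3).
Expand and collect terms: 2r^2 + 22r + 42 = 0.
By the quadratic formula, r = (-22 +/- sqrt(148)) / 4, so r ~= -2.4586 or r ~= -8.5414.
Neither value makes a denominator zero (r != -6, r != -3), so both are valid.

r = -8.5414 or r = -2.4586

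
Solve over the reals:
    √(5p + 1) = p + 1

Square both sides: 5p + 1 = (p + 1)².
Expand and rearrange: p² - 3p = 0.
Solving gives p = 3 or p = 0.
Check each candidate in the original equation:
  p = 3: √(16) = 4, while p + 1 = 4 — valid.
  p = 0: √(1) = 1, while p + 1 = 1 — valid.

p = 0 or p = 3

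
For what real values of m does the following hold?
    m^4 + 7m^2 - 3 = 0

m = -0.6365 or m = 0.6365

Let u = m^2. The equation becomes u^2 + 7u - 3 = 0.
By the quadratic formula, u = -7/2 + sqrt(61)/2 or u = -sqrt(61)/2 - 7/2.
m^2 = -7/2 + sqrt(61)/2 gives m = +/-sqrt(-7/2 + sqrt(61)/2) ~= +/-0.6365.
m^2 = -sqrt(61)/2 - 7/2 < 0 has no real solution.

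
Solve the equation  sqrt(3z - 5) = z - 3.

Square both sides: 3z - 5 = (z - 3)^2.
Expand and rearrange: z^2 - 9z + 14 = 0.
Solving gives z = 7 or z = 2.
Check each candidate in the original equation:
  z = 7: sqrt(16) = 4, while z - 3 = 4 — valid.
  z = 2: sqrt(1) = 1, while z - 3 = -1 — extraneous.

z = 7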